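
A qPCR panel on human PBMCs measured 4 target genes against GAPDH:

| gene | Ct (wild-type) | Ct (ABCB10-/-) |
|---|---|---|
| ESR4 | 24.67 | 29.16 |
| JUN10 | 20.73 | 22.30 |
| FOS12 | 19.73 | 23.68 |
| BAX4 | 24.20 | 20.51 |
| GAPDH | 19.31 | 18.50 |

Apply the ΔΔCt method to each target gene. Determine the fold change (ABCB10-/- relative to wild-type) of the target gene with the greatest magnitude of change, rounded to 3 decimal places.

ESR4: ΔΔCt = (29.16−18.50) − (24.67−19.31) = 10.66 − 5.36 = 5.30; fold change = 2^-5.30 = 0.025
JUN10: ΔΔCt = (22.30−18.50) − (20.73−19.31) = 3.80 − 1.42 = 2.38; fold change = 2^-2.38 = 0.192
FOS12: ΔΔCt = (23.68−18.50) − (19.73−19.31) = 5.18 − 0.42 = 4.76; fold change = 2^-4.76 = 0.037
BAX4: ΔΔCt = (20.51−18.50) − (24.20−19.31) = 2.01 − 4.89 = -2.88; fold change = 2^2.88 = 7.362
ESR4 has the largest |ΔΔCt| = 5.30.

0.025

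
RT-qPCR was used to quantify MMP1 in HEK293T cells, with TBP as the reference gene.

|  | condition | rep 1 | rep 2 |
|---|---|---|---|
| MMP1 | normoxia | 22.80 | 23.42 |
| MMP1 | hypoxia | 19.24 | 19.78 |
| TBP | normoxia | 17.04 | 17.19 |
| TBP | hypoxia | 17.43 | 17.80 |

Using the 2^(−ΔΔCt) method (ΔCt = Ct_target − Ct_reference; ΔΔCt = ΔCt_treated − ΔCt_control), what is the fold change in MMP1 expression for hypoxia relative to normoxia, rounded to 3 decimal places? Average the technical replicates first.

Mean Ct: MMP1 normoxia 23.110; MMP1 hypoxia 19.510; TBP normoxia 17.115; TBP hypoxia 17.615
ΔCt(normoxia) = 23.110 − 17.115 = 5.995
ΔCt(hypoxia) = 19.510 − 17.615 = 1.895
ΔΔCt = 1.895 − 5.995 = -4.100
Fold change = 2^(−(-4.100)) = 2^4.100 = 17.1484

17.148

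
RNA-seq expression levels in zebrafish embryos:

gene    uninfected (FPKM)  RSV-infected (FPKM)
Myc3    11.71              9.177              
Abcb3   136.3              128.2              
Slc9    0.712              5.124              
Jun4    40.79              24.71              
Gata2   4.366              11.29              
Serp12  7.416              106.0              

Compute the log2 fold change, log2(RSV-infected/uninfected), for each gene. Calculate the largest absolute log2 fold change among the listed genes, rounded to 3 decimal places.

log2(9.177/11.71) = -0.352  (Myc3)
log2(128.2/136.3) = -0.088  (Abcb3)
log2(5.124/0.712) = 2.847  (Slc9)
log2(24.71/40.79) = -0.723  (Jun4)
log2(11.29/4.366) = 1.371  (Gata2)
log2(106.0/7.416) = 3.837  (Serp12)
The largest magnitude belongs to Serp12.

3.837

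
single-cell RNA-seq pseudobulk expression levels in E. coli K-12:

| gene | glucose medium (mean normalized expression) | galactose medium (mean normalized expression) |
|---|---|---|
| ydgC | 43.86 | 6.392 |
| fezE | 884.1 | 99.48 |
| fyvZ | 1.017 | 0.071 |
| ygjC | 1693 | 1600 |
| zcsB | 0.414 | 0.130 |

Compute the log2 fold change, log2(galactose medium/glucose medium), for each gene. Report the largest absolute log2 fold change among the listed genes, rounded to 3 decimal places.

log2(6.392/43.86) = -2.779  (ydgC)
log2(99.48/884.1) = -3.152  (fezE)
log2(0.071/1.017) = -3.840  (fyvZ)
log2(1600/1693) = -0.082  (ygjC)
log2(0.130/0.414) = -1.671  (zcsB)
The largest magnitude belongs to fyvZ.

3.840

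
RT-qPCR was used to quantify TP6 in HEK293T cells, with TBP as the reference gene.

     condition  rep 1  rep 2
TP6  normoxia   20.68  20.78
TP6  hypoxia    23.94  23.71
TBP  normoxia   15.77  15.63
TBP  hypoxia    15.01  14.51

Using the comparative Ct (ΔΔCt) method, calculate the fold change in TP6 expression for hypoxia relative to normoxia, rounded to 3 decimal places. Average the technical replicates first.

Mean Ct: TP6 normoxia 20.730; TP6 hypoxia 23.825; TBP normoxia 15.700; TBP hypoxia 14.760
ΔCt(normoxia) = 20.730 − 15.700 = 5.030
ΔCt(hypoxia) = 23.825 − 14.760 = 9.065
ΔΔCt = 9.065 − 5.030 = 4.035
Fold change = 2^(−4.035) = 0.0610

0.061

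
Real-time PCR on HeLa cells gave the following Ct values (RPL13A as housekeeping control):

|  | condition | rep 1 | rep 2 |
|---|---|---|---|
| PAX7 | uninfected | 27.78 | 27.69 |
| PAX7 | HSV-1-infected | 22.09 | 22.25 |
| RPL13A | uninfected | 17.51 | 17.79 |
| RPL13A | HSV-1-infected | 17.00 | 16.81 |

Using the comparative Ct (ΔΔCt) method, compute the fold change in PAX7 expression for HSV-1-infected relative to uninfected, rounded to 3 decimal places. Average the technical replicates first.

28.246

Mean Ct: PAX7 uninfected 27.735; PAX7 HSV-1-infected 22.170; RPL13A uninfected 17.650; RPL13A HSV-1-infected 16.905
ΔCt(uninfected) = 27.735 − 17.650 = 10.085
ΔCt(HSV-1-infected) = 22.170 − 16.905 = 5.265
ΔΔCt = 5.265 − 10.085 = -4.820
Fold change = 2^(−(-4.820)) = 2^4.820 = 28.2465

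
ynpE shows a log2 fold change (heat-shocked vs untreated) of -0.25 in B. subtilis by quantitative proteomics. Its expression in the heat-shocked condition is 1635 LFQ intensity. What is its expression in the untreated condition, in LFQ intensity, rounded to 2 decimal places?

Fold change = 2^(-0.25) = 0.8409
untreated expression = 1635 / 0.8409 = 1944.35

1944.35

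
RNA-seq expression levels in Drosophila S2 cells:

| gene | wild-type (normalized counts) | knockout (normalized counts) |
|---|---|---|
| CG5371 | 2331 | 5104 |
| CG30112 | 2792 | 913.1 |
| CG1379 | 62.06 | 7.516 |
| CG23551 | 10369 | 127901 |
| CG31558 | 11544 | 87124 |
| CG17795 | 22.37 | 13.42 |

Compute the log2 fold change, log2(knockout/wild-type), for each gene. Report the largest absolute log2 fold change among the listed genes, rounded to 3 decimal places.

3.625

log2(5104/2331) = 1.131  (CG5371)
log2(913.1/2792) = -1.612  (CG30112)
log2(7.516/62.06) = -3.046  (CG1379)
log2(127901/10369) = 3.625  (CG23551)
log2(87124/11544) = 2.916  (CG31558)
log2(13.42/22.37) = -0.737  (CG17795)
The largest magnitude belongs to CG23551.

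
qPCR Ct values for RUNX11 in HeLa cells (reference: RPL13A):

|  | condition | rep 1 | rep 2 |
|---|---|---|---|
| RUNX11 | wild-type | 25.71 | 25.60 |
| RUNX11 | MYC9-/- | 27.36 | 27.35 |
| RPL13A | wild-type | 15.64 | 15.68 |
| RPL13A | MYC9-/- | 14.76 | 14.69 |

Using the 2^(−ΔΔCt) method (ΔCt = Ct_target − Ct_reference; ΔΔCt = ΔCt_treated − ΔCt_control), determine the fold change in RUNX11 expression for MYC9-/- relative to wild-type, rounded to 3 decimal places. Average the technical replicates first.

0.161

Mean Ct: RUNX11 wild-type 25.655; RUNX11 MYC9-/- 27.355; RPL13A wild-type 15.660; RPL13A MYC9-/- 14.725
ΔCt(wild-type) = 25.655 − 15.660 = 9.995
ΔCt(MYC9-/-) = 27.355 − 14.725 = 12.630
ΔΔCt = 12.630 − 9.995 = 2.635
Fold change = 2^(−2.635) = 0.1610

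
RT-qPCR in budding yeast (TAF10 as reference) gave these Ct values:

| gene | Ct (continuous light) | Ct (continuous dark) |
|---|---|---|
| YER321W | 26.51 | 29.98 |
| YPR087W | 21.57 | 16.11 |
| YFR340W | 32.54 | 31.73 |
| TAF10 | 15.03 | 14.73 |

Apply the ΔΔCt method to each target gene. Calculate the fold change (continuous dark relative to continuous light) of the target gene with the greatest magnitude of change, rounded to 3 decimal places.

35.753

YER321W: ΔΔCt = (29.98−14.73) − (26.51−15.03) = 15.25 − 11.48 = 3.77; fold change = 2^-3.77 = 0.073
YPR087W: ΔΔCt = (16.11−14.73) − (21.57−15.03) = 1.38 − 6.54 = -5.16; fold change = 2^5.16 = 35.753
YFR340W: ΔΔCt = (31.73−14.73) − (32.54−15.03) = 17.00 − 17.51 = -0.51; fold change = 2^0.51 = 1.424
YPR087W has the largest |ΔΔCt| = 5.16.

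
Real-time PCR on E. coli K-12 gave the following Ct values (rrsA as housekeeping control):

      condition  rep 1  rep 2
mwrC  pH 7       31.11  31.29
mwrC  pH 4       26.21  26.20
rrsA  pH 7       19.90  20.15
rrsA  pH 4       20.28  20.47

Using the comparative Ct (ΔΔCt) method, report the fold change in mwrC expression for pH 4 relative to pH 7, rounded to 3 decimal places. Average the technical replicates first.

Mean Ct: mwrC pH 7 31.200; mwrC pH 4 26.205; rrsA pH 7 20.025; rrsA pH 4 20.375
ΔCt(pH 7) = 31.200 − 20.025 = 11.175
ΔCt(pH 4) = 26.205 − 20.375 = 5.830
ΔΔCt = 5.830 − 11.175 = -5.345
Fold change = 2^(−(-5.345)) = 2^5.345 = 40.6448

40.645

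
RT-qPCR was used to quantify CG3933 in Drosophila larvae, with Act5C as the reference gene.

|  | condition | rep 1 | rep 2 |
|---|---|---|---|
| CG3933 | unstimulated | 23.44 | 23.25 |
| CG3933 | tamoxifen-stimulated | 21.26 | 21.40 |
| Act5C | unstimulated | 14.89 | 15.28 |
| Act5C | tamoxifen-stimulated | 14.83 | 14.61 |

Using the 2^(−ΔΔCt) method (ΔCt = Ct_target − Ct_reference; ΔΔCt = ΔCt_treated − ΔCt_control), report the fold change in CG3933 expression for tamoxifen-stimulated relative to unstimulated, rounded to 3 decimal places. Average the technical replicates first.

Mean Ct: CG3933 unstimulated 23.345; CG3933 tamoxifen-stimulated 21.330; Act5C unstimulated 15.085; Act5C tamoxifen-stimulated 14.720
ΔCt(unstimulated) = 23.345 − 15.085 = 8.260
ΔCt(tamoxifen-stimulated) = 21.330 − 14.720 = 6.610
ΔΔCt = 6.610 − 8.260 = -1.650
Fold change = 2^(−(-1.650)) = 2^1.650 = 3.1383

3.138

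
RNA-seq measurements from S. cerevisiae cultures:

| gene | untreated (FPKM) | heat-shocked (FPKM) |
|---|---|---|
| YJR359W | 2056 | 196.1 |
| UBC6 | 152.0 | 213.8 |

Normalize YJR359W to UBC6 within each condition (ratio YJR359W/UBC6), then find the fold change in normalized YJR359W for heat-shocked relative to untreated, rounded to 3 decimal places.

YJR359W/UBC6 (untreated) = 2056 / 152.0 = 13.526
YJR359W/UBC6 (heat-shocked) = 196.1 / 213.8 = 0.91721
Fold change = 0.91721 / 13.526 = 0.0678

0.068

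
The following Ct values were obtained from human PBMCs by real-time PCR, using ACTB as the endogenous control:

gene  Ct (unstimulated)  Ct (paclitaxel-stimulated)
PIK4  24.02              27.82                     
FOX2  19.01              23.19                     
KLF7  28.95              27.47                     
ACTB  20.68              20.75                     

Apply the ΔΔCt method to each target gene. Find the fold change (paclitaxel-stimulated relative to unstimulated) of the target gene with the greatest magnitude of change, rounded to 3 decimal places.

0.058

PIK4: ΔΔCt = (27.82−20.75) − (24.02−20.68) = 7.07 − 3.34 = 3.73; fold change = 2^-3.73 = 0.075
FOX2: ΔΔCt = (23.19−20.75) − (19.01−20.68) = 2.44 − (-1.67) = 4.11; fold change = 2^-4.11 = 0.058
KLF7: ΔΔCt = (27.47−20.75) − (28.95−20.68) = 6.72 − 8.27 = -1.55; fold change = 2^1.55 = 2.928
FOX2 has the largest |ΔΔCt| = 4.11.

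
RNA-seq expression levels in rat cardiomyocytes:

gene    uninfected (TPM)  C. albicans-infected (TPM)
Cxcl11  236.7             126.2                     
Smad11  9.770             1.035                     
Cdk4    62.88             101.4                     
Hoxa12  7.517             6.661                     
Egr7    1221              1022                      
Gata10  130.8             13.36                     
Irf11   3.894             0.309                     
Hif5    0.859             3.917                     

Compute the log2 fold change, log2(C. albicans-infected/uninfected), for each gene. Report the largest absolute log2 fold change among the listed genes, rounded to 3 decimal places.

3.656

log2(126.2/236.7) = -0.907  (Cxcl11)
log2(1.035/9.770) = -3.239  (Smad11)
log2(101.4/62.88) = 0.689  (Cdk4)
log2(6.661/7.517) = -0.174  (Hoxa12)
log2(1022/1221) = -0.257  (Egr7)
log2(13.36/130.8) = -3.291  (Gata10)
log2(0.309/3.894) = -3.656  (Irf11)
log2(3.917/0.859) = 2.189  (Hif5)
The largest magnitude belongs to Irf11.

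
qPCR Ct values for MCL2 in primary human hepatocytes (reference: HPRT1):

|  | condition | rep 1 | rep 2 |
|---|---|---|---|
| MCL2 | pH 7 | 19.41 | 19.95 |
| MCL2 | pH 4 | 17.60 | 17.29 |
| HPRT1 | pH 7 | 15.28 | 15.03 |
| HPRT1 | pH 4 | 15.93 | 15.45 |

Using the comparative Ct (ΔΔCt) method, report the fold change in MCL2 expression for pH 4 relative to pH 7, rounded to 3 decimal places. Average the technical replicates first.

6.821

Mean Ct: MCL2 pH 7 19.680; MCL2 pH 4 17.445; HPRT1 pH 7 15.155; HPRT1 pH 4 15.690
ΔCt(pH 7) = 19.680 − 15.155 = 4.525
ΔCt(pH 4) = 17.445 − 15.690 = 1.755
ΔΔCt = 1.755 − 4.525 = -2.770
Fold change = 2^(−(-2.770)) = 2^2.770 = 6.8211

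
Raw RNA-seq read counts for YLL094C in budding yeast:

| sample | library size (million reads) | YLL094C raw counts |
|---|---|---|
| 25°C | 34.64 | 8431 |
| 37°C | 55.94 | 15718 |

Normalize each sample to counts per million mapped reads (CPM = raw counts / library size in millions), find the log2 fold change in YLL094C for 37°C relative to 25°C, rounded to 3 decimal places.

CPM(25°C) = 8431 / 34.64 = 243.3891
CPM(37°C) = 15718 / 55.94 = 280.9796
Fold change = 280.9796 / 243.3891 = 1.15445
log2(1.15445) = 0.2072

0.207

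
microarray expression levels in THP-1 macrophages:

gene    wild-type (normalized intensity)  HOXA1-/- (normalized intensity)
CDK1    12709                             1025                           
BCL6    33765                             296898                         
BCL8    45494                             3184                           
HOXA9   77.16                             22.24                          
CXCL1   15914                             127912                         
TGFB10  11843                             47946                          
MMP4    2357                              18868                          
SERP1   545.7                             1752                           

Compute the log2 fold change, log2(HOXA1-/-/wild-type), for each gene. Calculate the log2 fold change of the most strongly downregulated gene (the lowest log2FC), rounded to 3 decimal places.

-3.837

log2(1025/12709) = -3.632  (CDK1)
log2(296898/33765) = 3.136  (BCL6)
log2(3184/45494) = -3.837  (BCL8)
log2(22.24/77.16) = -1.795  (HOXA9)
log2(127912/15914) = 3.007  (CXCL1)
log2(47946/11843) = 2.017  (TGFB10)
log2(18868/2357) = 3.001  (MMP4)
log2(1752/545.7) = 1.683  (SERP1)
BCL8 is most strongly downregulated.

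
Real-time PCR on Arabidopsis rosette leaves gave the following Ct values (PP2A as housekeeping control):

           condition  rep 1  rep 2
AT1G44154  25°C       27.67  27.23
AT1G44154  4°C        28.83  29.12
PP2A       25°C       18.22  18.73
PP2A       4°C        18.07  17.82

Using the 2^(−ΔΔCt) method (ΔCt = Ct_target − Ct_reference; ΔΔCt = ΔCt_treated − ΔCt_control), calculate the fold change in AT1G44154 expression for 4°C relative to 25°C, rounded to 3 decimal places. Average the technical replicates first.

0.241

Mean Ct: AT1G44154 25°C 27.450; AT1G44154 4°C 28.975; PP2A 25°C 18.475; PP2A 4°C 17.945
ΔCt(25°C) = 27.450 − 18.475 = 8.975
ΔCt(4°C) = 28.975 − 17.945 = 11.030
ΔΔCt = 11.030 − 8.975 = 2.055
Fold change = 2^(−2.055) = 0.2406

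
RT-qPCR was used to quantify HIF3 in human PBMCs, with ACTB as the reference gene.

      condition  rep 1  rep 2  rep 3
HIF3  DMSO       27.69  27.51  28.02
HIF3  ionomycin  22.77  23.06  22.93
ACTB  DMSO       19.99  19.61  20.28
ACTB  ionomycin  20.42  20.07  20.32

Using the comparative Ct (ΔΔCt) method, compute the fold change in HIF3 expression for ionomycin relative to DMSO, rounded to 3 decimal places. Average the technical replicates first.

35.017

Mean Ct: HIF3 DMSO 27.740; HIF3 ionomycin 22.920; ACTB DMSO 19.960; ACTB ionomycin 20.270
ΔCt(DMSO) = 27.740 − 19.960 = 7.780
ΔCt(ionomycin) = 22.920 − 20.270 = 2.650
ΔΔCt = 2.650 − 7.780 = -5.130
Fold change = 2^(−(-5.130)) = 2^5.130 = 35.0174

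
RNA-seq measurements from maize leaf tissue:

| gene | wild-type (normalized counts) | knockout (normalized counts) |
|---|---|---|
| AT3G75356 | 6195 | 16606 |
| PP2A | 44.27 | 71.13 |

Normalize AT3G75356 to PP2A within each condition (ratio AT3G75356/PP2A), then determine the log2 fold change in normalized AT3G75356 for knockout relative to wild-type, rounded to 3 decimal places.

0.738

AT3G75356/PP2A (wild-type) = 6195 / 44.27 = 139.94
AT3G75356/PP2A (knockout) = 16606 / 71.13 = 233.46
Fold change = 233.46 / 139.94 = 1.6683
log2(1.6683) = 0.7384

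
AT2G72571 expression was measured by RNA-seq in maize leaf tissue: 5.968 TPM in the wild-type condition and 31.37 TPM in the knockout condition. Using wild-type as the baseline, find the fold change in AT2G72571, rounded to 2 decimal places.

5.26

Fold change = 31.37 / 5.968 = 5.256
AT2G72571 is upregulated.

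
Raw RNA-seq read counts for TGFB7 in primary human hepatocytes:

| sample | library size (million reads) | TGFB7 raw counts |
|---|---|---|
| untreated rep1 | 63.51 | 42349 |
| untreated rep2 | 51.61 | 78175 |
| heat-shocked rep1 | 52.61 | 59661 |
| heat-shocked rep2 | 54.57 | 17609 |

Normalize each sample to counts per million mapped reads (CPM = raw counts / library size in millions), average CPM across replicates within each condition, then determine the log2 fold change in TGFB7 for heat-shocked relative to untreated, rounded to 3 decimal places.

-0.583

CPM(untreated rep1) = 42349 / 63.51 = 666.8084
CPM(untreated rep2) = 78175 / 51.61 = 1514.7258
CPM(heat-shocked rep1) = 59661 / 52.61 = 1134.0239
CPM(heat-shocked rep2) = 17609 / 54.57 = 322.6865
mean CPM(untreated) = 1090.7671; mean CPM(heat-shocked) = 728.3552
Fold change = 728.3552 / 1090.7671 = 0.66775
log2(0.66775) = -0.5826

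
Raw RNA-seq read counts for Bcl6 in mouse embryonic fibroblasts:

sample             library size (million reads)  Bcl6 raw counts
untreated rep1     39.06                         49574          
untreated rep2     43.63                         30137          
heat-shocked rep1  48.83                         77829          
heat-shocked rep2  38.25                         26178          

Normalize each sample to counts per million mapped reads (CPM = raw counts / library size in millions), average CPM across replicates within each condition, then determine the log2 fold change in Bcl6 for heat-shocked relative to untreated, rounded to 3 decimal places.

CPM(untreated rep1) = 49574 / 39.06 = 1269.1756
CPM(untreated rep2) = 30137 / 43.63 = 690.7403
CPM(heat-shocked rep1) = 77829 / 48.83 = 1593.8767
CPM(heat-shocked rep2) = 26178 / 38.25 = 684.3922
mean CPM(untreated) = 979.9580; mean CPM(heat-shocked) = 1139.1344
Fold change = 1139.1344 / 979.9580 = 1.16243
log2(1.16243) = 0.2171

0.217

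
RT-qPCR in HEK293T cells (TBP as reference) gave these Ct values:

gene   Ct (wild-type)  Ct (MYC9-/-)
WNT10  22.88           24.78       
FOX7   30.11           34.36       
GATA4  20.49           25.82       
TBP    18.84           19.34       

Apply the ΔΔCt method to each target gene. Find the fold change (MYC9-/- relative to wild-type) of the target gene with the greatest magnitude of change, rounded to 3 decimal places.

WNT10: ΔΔCt = (24.78−19.34) − (22.88−18.84) = 5.44 − 4.04 = 1.40; fold change = 2^-1.40 = 0.379
FOX7: ΔΔCt = (34.36−19.34) − (30.11−18.84) = 15.02 − 11.27 = 3.75; fold change = 2^-3.75 = 0.074
GATA4: ΔΔCt = (25.82−19.34) − (20.49−18.84) = 6.48 − 1.65 = 4.83; fold change = 2^-4.83 = 0.035
GATA4 has the largest |ΔΔCt| = 4.83.

0.035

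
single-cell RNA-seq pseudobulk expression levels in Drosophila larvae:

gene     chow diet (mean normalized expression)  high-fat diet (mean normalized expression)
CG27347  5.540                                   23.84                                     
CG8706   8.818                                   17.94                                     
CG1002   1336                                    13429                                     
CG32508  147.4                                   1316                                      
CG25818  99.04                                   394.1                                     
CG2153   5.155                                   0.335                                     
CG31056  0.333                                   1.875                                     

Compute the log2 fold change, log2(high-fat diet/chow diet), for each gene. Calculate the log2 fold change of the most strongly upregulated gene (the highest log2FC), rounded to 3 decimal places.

3.329

log2(23.84/5.540) = 2.105  (CG27347)
log2(17.94/8.818) = 1.025  (CG8706)
log2(13429/1336) = 3.329  (CG1002)
log2(1316/147.4) = 3.158  (CG32508)
log2(394.1/99.04) = 1.992  (CG25818)
log2(0.335/5.155) = -3.944  (CG2153)
log2(1.875/0.333) = 2.493  (CG31056)
CG1002 is most strongly upregulated.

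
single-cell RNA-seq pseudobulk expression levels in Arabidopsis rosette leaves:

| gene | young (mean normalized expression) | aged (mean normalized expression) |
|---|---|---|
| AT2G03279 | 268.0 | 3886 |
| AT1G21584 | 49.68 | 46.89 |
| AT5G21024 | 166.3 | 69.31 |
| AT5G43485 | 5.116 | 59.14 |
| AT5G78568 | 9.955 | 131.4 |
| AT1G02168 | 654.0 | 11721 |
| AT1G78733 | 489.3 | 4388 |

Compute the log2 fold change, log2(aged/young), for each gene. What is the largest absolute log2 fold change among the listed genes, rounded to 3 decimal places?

log2(3886/268.0) = 3.858  (AT2G03279)
log2(46.89/49.68) = -0.083  (AT1G21584)
log2(69.31/166.3) = -1.263  (AT5G21024)
log2(59.14/5.116) = 3.531  (AT5G43485)
log2(131.4/9.955) = 3.722  (AT5G78568)
log2(11721/654.0) = 4.164  (AT1G02168)
log2(4388/489.3) = 3.165  (AT1G78733)
The largest magnitude belongs to AT1G02168.

4.164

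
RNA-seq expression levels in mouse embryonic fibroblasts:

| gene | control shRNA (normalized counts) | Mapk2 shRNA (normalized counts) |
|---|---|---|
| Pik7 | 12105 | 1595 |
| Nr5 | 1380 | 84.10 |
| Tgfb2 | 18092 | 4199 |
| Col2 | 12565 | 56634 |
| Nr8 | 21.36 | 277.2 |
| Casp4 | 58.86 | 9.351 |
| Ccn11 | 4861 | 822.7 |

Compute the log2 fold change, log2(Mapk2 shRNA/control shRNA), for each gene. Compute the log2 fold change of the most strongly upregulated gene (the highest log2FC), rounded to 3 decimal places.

log2(1595/12105) = -2.924  (Pik7)
log2(84.10/1380) = -4.036  (Nr5)
log2(4199/18092) = -2.107  (Tgfb2)
log2(56634/12565) = 2.172  (Col2)
log2(277.2/21.36) = 3.698  (Nr8)
log2(9.351/58.86) = -2.654  (Casp4)
log2(822.7/4861) = -2.563  (Ccn11)
Nr8 is most strongly upregulated.

3.698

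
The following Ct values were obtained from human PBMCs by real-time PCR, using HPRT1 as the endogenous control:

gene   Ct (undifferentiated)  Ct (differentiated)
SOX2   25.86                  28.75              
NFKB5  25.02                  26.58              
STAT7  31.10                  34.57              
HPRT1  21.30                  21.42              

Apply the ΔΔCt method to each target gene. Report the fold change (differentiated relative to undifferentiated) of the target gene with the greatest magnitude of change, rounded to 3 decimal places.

SOX2: ΔΔCt = (28.75−21.42) − (25.86−21.30) = 7.33 − 4.56 = 2.77; fold change = 2^-2.77 = 0.147
NFKB5: ΔΔCt = (26.58−21.42) − (25.02−21.30) = 5.16 − 3.72 = 1.44; fold change = 2^-1.44 = 0.369
STAT7: ΔΔCt = (34.57−21.42) − (31.10−21.30) = 13.15 − 9.80 = 3.35; fold change = 2^-3.35 = 0.098
STAT7 has the largest |ΔΔCt| = 3.35.

0.098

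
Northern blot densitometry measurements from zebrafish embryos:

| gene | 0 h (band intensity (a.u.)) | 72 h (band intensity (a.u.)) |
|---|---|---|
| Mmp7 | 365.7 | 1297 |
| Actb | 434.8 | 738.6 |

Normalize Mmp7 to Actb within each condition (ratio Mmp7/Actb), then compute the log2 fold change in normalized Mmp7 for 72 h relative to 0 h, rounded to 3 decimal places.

Mmp7/Actb (0 h) = 365.7 / 434.8 = 0.84108
Mmp7/Actb (72 h) = 1297 / 738.6 = 1.756
Fold change = 1.756 / 0.84108 = 2.0878
log2(2.0878) = 1.0620

1.062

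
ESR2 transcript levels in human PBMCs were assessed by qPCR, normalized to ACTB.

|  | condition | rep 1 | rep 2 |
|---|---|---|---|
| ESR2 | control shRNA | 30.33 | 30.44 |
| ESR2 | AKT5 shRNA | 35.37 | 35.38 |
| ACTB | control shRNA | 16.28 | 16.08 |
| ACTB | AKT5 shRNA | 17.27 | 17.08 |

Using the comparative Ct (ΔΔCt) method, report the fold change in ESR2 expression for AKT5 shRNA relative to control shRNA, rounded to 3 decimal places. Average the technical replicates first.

Mean Ct: ESR2 control shRNA 30.385; ESR2 AKT5 shRNA 35.375; ACTB control shRNA 16.180; ACTB AKT5 shRNA 17.175
ΔCt(control shRNA) = 30.385 − 16.180 = 14.205
ΔCt(AKT5 shRNA) = 35.375 − 17.175 = 18.200
ΔΔCt = 18.200 − 14.205 = 3.995
Fold change = 2^(−3.995) = 0.0627

0.063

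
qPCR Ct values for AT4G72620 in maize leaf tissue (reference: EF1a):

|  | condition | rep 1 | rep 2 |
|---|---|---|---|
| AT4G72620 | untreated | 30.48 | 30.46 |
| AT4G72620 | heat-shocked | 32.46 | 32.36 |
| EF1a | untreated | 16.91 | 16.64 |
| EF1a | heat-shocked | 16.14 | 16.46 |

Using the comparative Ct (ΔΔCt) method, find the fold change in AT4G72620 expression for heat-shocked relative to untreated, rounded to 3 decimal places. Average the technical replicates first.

Mean Ct: AT4G72620 untreated 30.470; AT4G72620 heat-shocked 32.410; EF1a untreated 16.775; EF1a heat-shocked 16.300
ΔCt(untreated) = 30.470 − 16.775 = 13.695
ΔCt(heat-shocked) = 32.410 − 16.300 = 16.110
ΔΔCt = 16.110 − 13.695 = 2.415
Fold change = 2^(−2.415) = 0.1875

0.188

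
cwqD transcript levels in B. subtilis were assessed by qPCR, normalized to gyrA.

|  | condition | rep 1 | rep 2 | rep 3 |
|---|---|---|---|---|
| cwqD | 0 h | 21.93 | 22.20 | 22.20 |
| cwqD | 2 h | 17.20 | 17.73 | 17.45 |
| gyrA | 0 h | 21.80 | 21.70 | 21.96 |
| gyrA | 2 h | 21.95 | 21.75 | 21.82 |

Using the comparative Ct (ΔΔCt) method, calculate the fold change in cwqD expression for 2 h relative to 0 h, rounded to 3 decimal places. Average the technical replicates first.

25.457

Mean Ct: cwqD 0 h 22.110; cwqD 2 h 17.460; gyrA 0 h 21.820; gyrA 2 h 21.840
ΔCt(0 h) = 22.110 − 21.820 = 0.290
ΔCt(2 h) = 17.460 − 21.840 = -4.380
ΔΔCt = -4.380 − 0.290 = -4.670
Fold change = 2^(−(-4.670)) = 2^4.670 = 25.4572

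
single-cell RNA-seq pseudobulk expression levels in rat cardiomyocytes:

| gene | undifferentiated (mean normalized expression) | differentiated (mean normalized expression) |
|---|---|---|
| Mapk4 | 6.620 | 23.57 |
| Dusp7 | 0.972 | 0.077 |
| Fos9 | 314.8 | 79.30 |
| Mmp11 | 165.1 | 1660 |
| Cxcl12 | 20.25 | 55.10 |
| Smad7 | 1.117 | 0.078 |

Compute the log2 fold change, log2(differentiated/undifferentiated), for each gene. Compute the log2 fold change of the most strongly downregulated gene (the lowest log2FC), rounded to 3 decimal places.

-3.840

log2(23.57/6.620) = 1.832  (Mapk4)
log2(0.077/0.972) = -3.658  (Dusp7)
log2(79.30/314.8) = -1.989  (Fos9)
log2(1660/165.1) = 3.330  (Mmp11)
log2(55.10/20.25) = 1.444  (Cxcl12)
log2(0.078/1.117) = -3.840  (Smad7)
Smad7 is most strongly downregulated.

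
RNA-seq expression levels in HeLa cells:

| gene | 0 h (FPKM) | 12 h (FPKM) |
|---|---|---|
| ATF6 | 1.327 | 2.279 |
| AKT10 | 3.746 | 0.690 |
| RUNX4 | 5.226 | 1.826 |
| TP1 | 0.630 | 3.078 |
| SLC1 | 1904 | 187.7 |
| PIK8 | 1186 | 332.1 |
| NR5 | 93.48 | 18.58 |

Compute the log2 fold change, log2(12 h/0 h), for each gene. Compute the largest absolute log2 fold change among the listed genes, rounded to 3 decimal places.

3.343

log2(2.279/1.327) = 0.780  (ATF6)
log2(0.690/3.746) = -2.441  (AKT10)
log2(1.826/5.226) = -1.517  (RUNX4)
log2(3.078/0.630) = 2.289  (TP1)
log2(187.7/1904) = -3.343  (SLC1)
log2(332.1/1186) = -1.836  (PIK8)
log2(18.58/93.48) = -2.331  (NR5)
The largest magnitude belongs to SLC1.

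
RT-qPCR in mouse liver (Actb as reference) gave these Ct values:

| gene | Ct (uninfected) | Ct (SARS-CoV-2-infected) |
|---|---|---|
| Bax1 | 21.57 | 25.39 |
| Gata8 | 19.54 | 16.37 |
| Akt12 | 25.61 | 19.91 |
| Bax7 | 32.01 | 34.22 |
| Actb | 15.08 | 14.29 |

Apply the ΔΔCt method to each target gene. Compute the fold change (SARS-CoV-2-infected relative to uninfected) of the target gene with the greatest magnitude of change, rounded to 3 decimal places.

30.065

Bax1: ΔΔCt = (25.39−14.29) − (21.57−15.08) = 11.10 − 6.49 = 4.61; fold change = 2^-4.61 = 0.041
Gata8: ΔΔCt = (16.37−14.29) − (19.54−15.08) = 2.08 − 4.46 = -2.38; fold change = 2^2.38 = 5.205
Akt12: ΔΔCt = (19.91−14.29) − (25.61−15.08) = 5.62 − 10.53 = -4.91; fold change = 2^4.91 = 30.065
Bax7: ΔΔCt = (34.22−14.29) − (32.01−15.08) = 19.93 − 16.93 = 3.00; fold change = 2^-3.00 = 0.125
Akt12 has the largest |ΔΔCt| = 4.91.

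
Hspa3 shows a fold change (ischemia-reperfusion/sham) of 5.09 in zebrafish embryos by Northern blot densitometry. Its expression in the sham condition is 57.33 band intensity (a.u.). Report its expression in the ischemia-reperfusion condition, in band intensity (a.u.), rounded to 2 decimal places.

ischemia-reperfusion expression = 57.33 × 5.09 = 291.81

291.81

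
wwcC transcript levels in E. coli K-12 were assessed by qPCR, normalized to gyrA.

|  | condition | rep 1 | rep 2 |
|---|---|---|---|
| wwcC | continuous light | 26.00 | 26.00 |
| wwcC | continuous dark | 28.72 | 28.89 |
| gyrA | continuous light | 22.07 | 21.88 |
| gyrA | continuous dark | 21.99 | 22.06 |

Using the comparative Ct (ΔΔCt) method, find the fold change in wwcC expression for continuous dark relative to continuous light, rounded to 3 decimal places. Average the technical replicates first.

Mean Ct: wwcC continuous light 26.000; wwcC continuous dark 28.805; gyrA continuous light 21.975; gyrA continuous dark 22.025
ΔCt(continuous light) = 26.000 − 21.975 = 4.025
ΔCt(continuous dark) = 28.805 − 22.025 = 6.780
ΔΔCt = 6.780 − 4.025 = 2.755
Fold change = 2^(−2.755) = 0.1481

0.148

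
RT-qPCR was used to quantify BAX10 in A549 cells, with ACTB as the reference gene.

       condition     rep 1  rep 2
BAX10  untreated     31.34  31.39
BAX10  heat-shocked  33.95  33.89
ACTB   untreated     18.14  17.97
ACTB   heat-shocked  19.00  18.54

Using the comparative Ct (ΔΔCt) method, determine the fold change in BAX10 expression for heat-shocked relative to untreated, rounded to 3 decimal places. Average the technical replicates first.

0.279

Mean Ct: BAX10 untreated 31.365; BAX10 heat-shocked 33.920; ACTB untreated 18.055; ACTB heat-shocked 18.770
ΔCt(untreated) = 31.365 − 18.055 = 13.310
ΔCt(heat-shocked) = 33.920 − 18.770 = 15.150
ΔΔCt = 15.150 − 13.310 = 1.840
Fold change = 2^(−1.840) = 0.2793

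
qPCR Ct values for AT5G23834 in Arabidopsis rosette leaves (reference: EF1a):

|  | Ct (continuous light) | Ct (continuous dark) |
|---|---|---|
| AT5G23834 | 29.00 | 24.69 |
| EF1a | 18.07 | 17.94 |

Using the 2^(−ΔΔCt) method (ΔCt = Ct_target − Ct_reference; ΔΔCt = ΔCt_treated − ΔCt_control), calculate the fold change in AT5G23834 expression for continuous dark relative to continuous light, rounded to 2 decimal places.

18.13

ΔCt(continuous light) = 29.000 − 18.070 = 10.930
ΔCt(continuous dark) = 24.690 − 17.940 = 6.750
ΔΔCt = 6.750 − 10.930 = -4.180
Fold change = 2^(−(-4.180)) = 2^4.180 = 18.126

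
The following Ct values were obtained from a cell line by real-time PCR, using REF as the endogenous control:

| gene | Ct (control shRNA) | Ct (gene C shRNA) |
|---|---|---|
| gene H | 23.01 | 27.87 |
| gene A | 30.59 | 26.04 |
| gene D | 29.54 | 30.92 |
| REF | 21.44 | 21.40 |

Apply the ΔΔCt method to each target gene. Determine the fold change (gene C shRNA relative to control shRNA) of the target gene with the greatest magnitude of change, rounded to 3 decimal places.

gene H: ΔΔCt = (27.87−21.40) − (23.01−21.44) = 6.47 − 1.57 = 4.90; fold change = 2^-4.90 = 0.033
gene A: ΔΔCt = (26.04−21.40) − (30.59−21.44) = 4.64 − 9.15 = -4.51; fold change = 2^4.51 = 22.785
gene D: ΔΔCt = (30.92−21.40) − (29.54−21.44) = 9.52 − 8.10 = 1.42; fold change = 2^-1.42 = 0.374
gene H has the largest |ΔΔCt| = 4.90.

0.033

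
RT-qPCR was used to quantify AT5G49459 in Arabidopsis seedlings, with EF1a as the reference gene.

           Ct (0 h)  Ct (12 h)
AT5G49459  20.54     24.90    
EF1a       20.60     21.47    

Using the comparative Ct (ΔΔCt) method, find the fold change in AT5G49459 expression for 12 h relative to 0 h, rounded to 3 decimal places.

0.089

ΔCt(0 h) = 20.540 − 20.600 = -0.060
ΔCt(12 h) = 24.900 − 21.470 = 3.430
ΔΔCt = 3.430 − (-0.060) = 3.490
Fold change = 2^(−3.490) = 0.0890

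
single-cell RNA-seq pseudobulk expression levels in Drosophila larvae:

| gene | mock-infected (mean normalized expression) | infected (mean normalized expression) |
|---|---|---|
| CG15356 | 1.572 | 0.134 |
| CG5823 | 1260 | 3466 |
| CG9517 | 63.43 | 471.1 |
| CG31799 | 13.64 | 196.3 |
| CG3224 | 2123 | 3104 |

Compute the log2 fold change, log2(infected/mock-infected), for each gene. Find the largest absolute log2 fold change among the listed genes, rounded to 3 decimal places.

3.847

log2(0.134/1.572) = -3.552  (CG15356)
log2(3466/1260) = 1.460  (CG5823)
log2(471.1/63.43) = 2.893  (CG9517)
log2(196.3/13.64) = 3.847  (CG31799)
log2(3104/2123) = 0.548  (CG3224)
The largest magnitude belongs to CG31799.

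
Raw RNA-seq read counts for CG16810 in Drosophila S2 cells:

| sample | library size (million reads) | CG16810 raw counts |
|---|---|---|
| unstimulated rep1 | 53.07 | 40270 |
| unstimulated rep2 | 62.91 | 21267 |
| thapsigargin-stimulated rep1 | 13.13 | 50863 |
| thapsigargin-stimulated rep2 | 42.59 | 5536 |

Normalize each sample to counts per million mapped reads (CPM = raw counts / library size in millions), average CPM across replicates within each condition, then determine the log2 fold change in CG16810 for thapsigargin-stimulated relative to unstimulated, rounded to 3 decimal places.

1.868

CPM(unstimulated rep1) = 40270 / 53.07 = 758.8091
CPM(unstimulated rep2) = 21267 / 62.91 = 338.0544
CPM(thapsigargin-stimulated rep1) = 50863 / 13.13 = 3873.8005
CPM(thapsigargin-stimulated rep2) = 5536 / 42.59 = 129.9836
mean CPM(unstimulated) = 548.4317; mean CPM(thapsigargin-stimulated) = 2001.8920
Fold change = 2001.8920 / 548.4317 = 3.65021
log2(3.65021) = 1.8680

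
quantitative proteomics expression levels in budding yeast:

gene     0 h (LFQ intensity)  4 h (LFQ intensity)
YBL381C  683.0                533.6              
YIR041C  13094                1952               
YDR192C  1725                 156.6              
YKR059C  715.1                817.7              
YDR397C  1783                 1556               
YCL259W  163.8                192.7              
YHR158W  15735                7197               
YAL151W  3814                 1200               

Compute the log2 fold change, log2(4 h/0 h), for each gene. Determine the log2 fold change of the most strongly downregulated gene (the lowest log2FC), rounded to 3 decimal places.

log2(533.6/683.0) = -0.356  (YBL381C)
log2(1952/13094) = -2.746  (YIR041C)
log2(156.6/1725) = -3.461  (YDR192C)
log2(817.7/715.1) = 0.193  (YKR059C)
log2(1556/1783) = -0.196  (YDR397C)
log2(192.7/163.8) = 0.234  (YCL259W)
log2(7197/15735) = -1.129  (YHR158W)
log2(1200/3814) = -1.668  (YAL151W)
YDR192C is most strongly downregulated.

-3.461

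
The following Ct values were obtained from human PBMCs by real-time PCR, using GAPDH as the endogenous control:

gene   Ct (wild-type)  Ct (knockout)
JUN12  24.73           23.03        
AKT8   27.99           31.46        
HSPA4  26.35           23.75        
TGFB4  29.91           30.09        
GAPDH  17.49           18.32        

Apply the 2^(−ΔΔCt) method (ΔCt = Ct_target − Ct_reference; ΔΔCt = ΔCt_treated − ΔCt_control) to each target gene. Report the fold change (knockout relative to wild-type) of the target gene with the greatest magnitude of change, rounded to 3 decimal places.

10.778

JUN12: ΔΔCt = (23.03−18.32) − (24.73−17.49) = 4.71 − 7.24 = -2.53; fold change = 2^2.53 = 5.776
AKT8: ΔΔCt = (31.46−18.32) − (27.99−17.49) = 13.14 − 10.50 = 2.64; fold change = 2^-2.64 = 0.160
HSPA4: ΔΔCt = (23.75−18.32) − (26.35−17.49) = 5.43 − 8.86 = -3.43; fold change = 2^3.43 = 10.778
TGFB4: ΔΔCt = (30.09−18.32) − (29.91−17.49) = 11.77 − 12.42 = -0.65; fold change = 2^0.65 = 1.569
HSPA4 has the largest |ΔΔCt| = 3.43.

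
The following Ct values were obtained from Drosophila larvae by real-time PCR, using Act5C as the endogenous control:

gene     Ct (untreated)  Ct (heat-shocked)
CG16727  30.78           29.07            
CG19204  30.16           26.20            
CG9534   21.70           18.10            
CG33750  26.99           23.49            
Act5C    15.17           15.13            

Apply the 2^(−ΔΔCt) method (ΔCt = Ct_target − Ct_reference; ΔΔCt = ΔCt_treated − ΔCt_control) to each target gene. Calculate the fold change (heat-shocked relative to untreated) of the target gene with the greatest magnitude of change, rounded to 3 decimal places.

15.137

CG16727: ΔΔCt = (29.07−15.13) − (30.78−15.17) = 13.94 − 15.61 = -1.67; fold change = 2^1.67 = 3.182
CG19204: ΔΔCt = (26.20−15.13) − (30.16−15.17) = 11.07 − 14.99 = -3.92; fold change = 2^3.92 = 15.137
CG9534: ΔΔCt = (18.10−15.13) − (21.70−15.17) = 2.97 − 6.53 = -3.56; fold change = 2^3.56 = 11.794
CG33750: ΔΔCt = (23.49−15.13) − (26.99−15.17) = 8.36 − 11.82 = -3.46; fold change = 2^3.46 = 11.004
CG19204 has the largest |ΔΔCt| = 3.92.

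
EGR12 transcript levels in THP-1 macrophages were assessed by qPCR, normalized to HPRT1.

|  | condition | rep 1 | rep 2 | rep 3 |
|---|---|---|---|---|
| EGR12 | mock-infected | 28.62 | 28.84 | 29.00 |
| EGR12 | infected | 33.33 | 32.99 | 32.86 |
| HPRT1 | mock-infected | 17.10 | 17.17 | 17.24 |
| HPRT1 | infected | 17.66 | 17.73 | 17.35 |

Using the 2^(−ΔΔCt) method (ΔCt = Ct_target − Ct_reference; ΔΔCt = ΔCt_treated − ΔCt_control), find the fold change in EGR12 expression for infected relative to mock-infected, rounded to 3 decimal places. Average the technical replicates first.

Mean Ct: EGR12 mock-infected 28.820; EGR12 infected 33.060; HPRT1 mock-infected 17.170; HPRT1 infected 17.580
ΔCt(mock-infected) = 28.820 − 17.170 = 11.650
ΔCt(infected) = 33.060 − 17.580 = 15.480
ΔΔCt = 15.480 − 11.650 = 3.830
Fold change = 2^(−3.830) = 0.0703

0.070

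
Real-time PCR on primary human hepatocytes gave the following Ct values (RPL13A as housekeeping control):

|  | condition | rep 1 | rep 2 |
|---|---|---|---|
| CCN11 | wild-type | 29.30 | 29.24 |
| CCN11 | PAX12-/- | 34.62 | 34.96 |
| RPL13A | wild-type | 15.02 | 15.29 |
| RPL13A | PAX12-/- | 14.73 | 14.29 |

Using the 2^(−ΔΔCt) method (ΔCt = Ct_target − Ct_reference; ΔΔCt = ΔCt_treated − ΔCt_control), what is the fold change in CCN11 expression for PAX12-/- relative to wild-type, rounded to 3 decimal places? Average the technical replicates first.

0.014

Mean Ct: CCN11 wild-type 29.270; CCN11 PAX12-/- 34.790; RPL13A wild-type 15.155; RPL13A PAX12-/- 14.510
ΔCt(wild-type) = 29.270 − 15.155 = 14.115
ΔCt(PAX12-/-) = 34.790 − 14.510 = 20.280
ΔΔCt = 20.280 − 14.115 = 6.165
Fold change = 2^(−6.165) = 0.0139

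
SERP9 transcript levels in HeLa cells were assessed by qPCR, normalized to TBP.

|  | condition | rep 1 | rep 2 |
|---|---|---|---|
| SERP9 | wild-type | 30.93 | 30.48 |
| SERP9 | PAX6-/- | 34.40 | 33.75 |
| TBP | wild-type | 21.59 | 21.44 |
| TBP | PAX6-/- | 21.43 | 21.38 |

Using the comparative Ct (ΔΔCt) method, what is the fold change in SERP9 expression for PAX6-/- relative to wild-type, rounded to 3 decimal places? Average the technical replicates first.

Mean Ct: SERP9 wild-type 30.705; SERP9 PAX6-/- 34.075; TBP wild-type 21.515; TBP PAX6-/- 21.405
ΔCt(wild-type) = 30.705 − 21.515 = 9.190
ΔCt(PAX6-/-) = 34.075 − 21.405 = 12.670
ΔΔCt = 12.670 − 9.190 = 3.480
Fold change = 2^(−3.480) = 0.0896

0.090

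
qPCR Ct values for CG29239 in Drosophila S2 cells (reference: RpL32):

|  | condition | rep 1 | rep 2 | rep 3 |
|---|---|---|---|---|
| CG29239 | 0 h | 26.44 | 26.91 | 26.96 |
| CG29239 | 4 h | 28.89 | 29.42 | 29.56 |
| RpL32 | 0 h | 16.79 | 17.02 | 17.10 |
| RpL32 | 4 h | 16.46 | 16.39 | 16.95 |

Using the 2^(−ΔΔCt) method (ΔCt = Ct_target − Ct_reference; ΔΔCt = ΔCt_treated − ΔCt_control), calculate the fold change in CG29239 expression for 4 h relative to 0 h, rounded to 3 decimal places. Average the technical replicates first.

0.135

Mean Ct: CG29239 0 h 26.770; CG29239 4 h 29.290; RpL32 0 h 16.970; RpL32 4 h 16.600
ΔCt(0 h) = 26.770 − 16.970 = 9.800
ΔCt(4 h) = 29.290 − 16.600 = 12.690
ΔΔCt = 12.690 − 9.800 = 2.890
Fold change = 2^(−2.890) = 0.1349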